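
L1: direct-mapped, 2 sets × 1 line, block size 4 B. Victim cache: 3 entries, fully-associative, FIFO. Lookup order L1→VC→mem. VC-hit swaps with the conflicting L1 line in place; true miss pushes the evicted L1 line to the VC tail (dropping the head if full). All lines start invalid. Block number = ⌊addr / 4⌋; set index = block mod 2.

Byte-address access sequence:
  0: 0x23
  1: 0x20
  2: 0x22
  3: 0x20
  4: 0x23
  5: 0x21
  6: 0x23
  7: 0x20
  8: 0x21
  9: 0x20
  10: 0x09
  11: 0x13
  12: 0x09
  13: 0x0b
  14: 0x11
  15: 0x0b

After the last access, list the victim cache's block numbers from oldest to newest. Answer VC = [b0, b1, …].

VC = [8, 4]

#0 0x23→b8/s0 MISS; vc=[]
#1 0x20→b8/s0 L1-HIT; vc=[]
#2 0x22→b8/s0 L1-HIT; vc=[]
#3 0x20→b8/s0 L1-HIT; vc=[]
#4 0x23→b8/s0 L1-HIT; vc=[]
#5 0x21→b8/s0 L1-HIT; vc=[]
#6 0x23→b8/s0 L1-HIT; vc=[]
#7 0x20→b8/s0 L1-HIT; vc=[]
#8 0x21→b8/s0 L1-HIT; vc=[]
#9 0x20→b8/s0 L1-HIT; vc=[]
#10 0x9→b2/s0 MISS; vc=[8]
#11 0x13→b4/s0 MISS; vc=[8,2]
#12 0x9→b2/s0 VC-HIT; vc=[8,4]
#13 0xb→b2/s0 L1-HIT; vc=[8,4]
#14 0x11→b4/s0 VC-HIT; vc=[8,2]
#15 0xb→b2/s0 VC-HIT; vc=[8,4]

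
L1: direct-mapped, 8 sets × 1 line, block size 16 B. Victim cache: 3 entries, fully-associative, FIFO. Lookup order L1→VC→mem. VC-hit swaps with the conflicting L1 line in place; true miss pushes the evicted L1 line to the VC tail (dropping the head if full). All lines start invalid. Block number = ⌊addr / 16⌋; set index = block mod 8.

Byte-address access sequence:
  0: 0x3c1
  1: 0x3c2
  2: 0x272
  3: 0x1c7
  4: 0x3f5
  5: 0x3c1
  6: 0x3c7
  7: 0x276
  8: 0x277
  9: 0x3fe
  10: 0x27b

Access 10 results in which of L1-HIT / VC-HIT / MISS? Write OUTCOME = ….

OUTCOME = VC-HIT

0: 0x3c1 (blk 60, set 4) → MISS  vc=[]
1: 0x3c2 (blk 60, set 4) → L1-HIT  vc=[]
2: 0x272 (blk 39, set 7) → MISS  vc=[]
3: 0x1c7 (blk 28, set 4) → MISS  vc=[60]
4: 0x3f5 (blk 63, set 7) → MISS  vc=[60, 39]
5: 0x3c1 (blk 60, set 4) → VC-HIT  vc=[28, 39]
6: 0x3c7 (blk 60, set 4) → L1-HIT  vc=[28, 39]
7: 0x276 (blk 39, set 7) → VC-HIT  vc=[28, 63]
8: 0x277 (blk 39, set 7) → L1-HIT  vc=[28, 63]
9: 0x3fe (blk 63, set 7) → VC-HIT  vc=[28, 39]
10: 0x27b (blk 39, set 7) → VC-HIT  vc=[28, 63]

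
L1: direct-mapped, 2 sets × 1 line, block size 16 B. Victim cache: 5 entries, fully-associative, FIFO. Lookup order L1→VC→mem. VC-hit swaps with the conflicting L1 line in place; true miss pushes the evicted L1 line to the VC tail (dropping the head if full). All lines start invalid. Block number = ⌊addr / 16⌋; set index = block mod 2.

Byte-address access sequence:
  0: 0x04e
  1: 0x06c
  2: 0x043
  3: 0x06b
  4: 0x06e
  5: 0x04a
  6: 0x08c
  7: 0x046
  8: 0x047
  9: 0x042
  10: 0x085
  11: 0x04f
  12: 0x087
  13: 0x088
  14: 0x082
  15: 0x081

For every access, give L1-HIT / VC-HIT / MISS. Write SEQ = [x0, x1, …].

  [0] addr=0x4e blk=4 s=0: MISS | VC []
  [1] addr=0x6c blk=6 s=0: MISS | VC [4]
  [2] addr=0x43 blk=4 s=0: VC-HIT | VC [6]
  [3] addr=0x6b blk=6 s=0: VC-HIT | VC [4]
  [4] addr=0x6e blk=6 s=0: L1-HIT | VC [4]
  [5] addr=0x4a blk=4 s=0: VC-HIT | VC [6]
  [6] addr=0x8c blk=8 s=0: MISS | VC [6, 4]
  [7] addr=0x46 blk=4 s=0: VC-HIT | VC [6, 8]
  [8] addr=0x47 blk=4 s=0: L1-HIT | VC [6, 8]
  [9] addr=0x42 blk=4 s=0: L1-HIT | VC [6, 8]
  [10] addr=0x85 blk=8 s=0: VC-HIT | VC [6, 4]
  [11] addr=0x4f blk=4 s=0: VC-HIT | VC [6, 8]
  [12] addr=0x87 blk=8 s=0: VC-HIT | VC [6, 4]
  [13] addr=0x88 blk=8 s=0: L1-HIT | VC [6, 4]
  [14] addr=0x82 blk=8 s=0: L1-HIT | VC [6, 4]
  [15] addr=0x81 blk=8 s=0: L1-HIT | VC [6, 4]

SEQ = [MISS, MISS, VC-HIT, VC-HIT, L1-HIT, VC-HIT, MISS, VC-HIT, L1-HIT, L1-HIT, VC-HIT, VC-HIT, VC-HIT, L1-HIT, L1-HIT, L1-HIT]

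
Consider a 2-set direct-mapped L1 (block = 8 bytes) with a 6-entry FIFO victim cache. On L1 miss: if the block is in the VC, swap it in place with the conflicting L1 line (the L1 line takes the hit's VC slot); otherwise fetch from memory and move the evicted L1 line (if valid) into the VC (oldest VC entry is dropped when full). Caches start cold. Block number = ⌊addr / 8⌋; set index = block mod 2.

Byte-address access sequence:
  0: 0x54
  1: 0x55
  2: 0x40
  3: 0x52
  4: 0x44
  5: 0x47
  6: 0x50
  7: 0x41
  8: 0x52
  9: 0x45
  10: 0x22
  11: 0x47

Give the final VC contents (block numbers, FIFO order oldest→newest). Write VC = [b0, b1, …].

  [0] addr=0x54 blk=10 s=0: MISS | VC []
  [1] addr=0x55 blk=10 s=0: L1-HIT | VC []
  [2] addr=0x40 blk=8 s=0: MISS | VC [10]
  [3] addr=0x52 blk=10 s=0: VC-HIT | VC [8]
  [4] addr=0x44 blk=8 s=0: VC-HIT | VC [10]
  [5] addr=0x47 blk=8 s=0: L1-HIT | VC [10]
  [6] addr=0x50 blk=10 s=0: VC-HIT | VC [8]
  [7] addr=0x41 blk=8 s=0: VC-HIT | VC [10]
  [8] addr=0x52 blk=10 s=0: VC-HIT | VC [8]
  [9] addr=0x45 blk=8 s=0: VC-HIT | VC [10]
  [10] addr=0x22 blk=4 s=0: MISS | VC [10, 8]
  [11] addr=0x47 blk=8 s=0: VC-HIT | VC [10, 4]

VC = [10, 4]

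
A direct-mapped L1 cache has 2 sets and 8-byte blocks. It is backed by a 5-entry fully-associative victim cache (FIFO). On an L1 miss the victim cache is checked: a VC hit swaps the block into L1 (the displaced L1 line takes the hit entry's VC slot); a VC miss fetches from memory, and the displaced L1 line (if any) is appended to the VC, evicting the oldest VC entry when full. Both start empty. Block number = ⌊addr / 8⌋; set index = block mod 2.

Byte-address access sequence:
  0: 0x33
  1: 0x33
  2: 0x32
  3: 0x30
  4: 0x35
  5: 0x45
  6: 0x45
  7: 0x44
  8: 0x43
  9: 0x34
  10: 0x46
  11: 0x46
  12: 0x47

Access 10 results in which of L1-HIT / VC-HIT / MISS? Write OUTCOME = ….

0: 0x33 (blk 6, set 0) → MISS  vc=[]
1: 0x33 (blk 6, set 0) → L1-HIT  vc=[]
2: 0x32 (blk 6, set 0) → L1-HIT  vc=[]
3: 0x30 (blk 6, set 0) → L1-HIT  vc=[]
4: 0x35 (blk 6, set 0) → L1-HIT  vc=[]
5: 0x45 (blk 8, set 0) → MISS  vc=[6]
6: 0x45 (blk 8, set 0) → L1-HIT  vc=[6]
7: 0x44 (blk 8, set 0) → L1-HIT  vc=[6]
8: 0x43 (blk 8, set 0) → L1-HIT  vc=[6]
9: 0x34 (blk 6, set 0) → VC-HIT  vc=[8]
10: 0x46 (blk 8, set 0) → VC-HIT  vc=[6]
11: 0x46 (blk 8, set 0) → L1-HIT  vc=[6]
12: 0x47 (blk 8, set 0) → L1-HIT  vc=[6]

OUTCOME = VC-HIT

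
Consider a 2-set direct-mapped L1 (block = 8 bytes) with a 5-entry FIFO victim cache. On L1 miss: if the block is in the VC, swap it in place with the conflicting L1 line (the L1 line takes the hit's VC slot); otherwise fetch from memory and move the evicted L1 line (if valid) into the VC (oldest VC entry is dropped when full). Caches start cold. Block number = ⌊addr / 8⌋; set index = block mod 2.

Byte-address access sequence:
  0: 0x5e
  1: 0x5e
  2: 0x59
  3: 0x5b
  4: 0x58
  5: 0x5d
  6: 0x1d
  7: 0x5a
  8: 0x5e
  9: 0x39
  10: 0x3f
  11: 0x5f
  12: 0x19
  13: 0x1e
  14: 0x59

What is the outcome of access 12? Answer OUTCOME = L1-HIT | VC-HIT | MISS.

OUTCOME = VC-HIT

#0 0x5e→b11/s1 MISS; vc=[]
#1 0x5e→b11/s1 L1-HIT; vc=[]
#2 0x59→b11/s1 L1-HIT; vc=[]
#3 0x5b→b11/s1 L1-HIT; vc=[]
#4 0x58→b11/s1 L1-HIT; vc=[]
#5 0x5d→b11/s1 L1-HIT; vc=[]
#6 0x1d→b3/s1 MISS; vc=[11]
#7 0x5a→b11/s1 VC-HIT; vc=[3]
#8 0x5e→b11/s1 L1-HIT; vc=[3]
#9 0x39→b7/s1 MISS; vc=[3,11]
#10 0x3f→b7/s1 L1-HIT; vc=[3,11]
#11 0x5f→b11/s1 VC-HIT; vc=[3,7]
#12 0x19→b3/s1 VC-HIT; vc=[11,7]
#13 0x1e→b3/s1 L1-HIT; vc=[11,7]
#14 0x59→b11/s1 VC-HIT; vc=[3,7]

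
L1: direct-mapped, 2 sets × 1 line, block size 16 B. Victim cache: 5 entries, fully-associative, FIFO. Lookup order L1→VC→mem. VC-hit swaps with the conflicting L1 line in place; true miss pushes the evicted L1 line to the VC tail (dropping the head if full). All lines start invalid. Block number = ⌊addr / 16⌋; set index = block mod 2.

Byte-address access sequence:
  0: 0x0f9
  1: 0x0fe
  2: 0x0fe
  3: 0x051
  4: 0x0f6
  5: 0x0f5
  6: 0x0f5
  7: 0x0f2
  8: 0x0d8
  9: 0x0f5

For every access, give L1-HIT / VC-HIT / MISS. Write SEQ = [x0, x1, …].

  [0] addr=0xf9 blk=15 s=1: MISS | VC []
  [1] addr=0xfe blk=15 s=1: L1-HIT | VC []
  [2] addr=0xfe blk=15 s=1: L1-HIT | VC []
  [3] addr=0x51 blk=5 s=1: MISS | VC [15]
  [4] addr=0xf6 blk=15 s=1: VC-HIT | VC [5]
  [5] addr=0xf5 blk=15 s=1: L1-HIT | VC [5]
  [6] addr=0xf5 blk=15 s=1: L1-HIT | VC [5]
  [7] addr=0xf2 blk=15 s=1: L1-HIT | VC [5]
  [8] addr=0xd8 blk=13 s=1: MISS | VC [5, 15]
  [9] addr=0xf5 blk=15 s=1: VC-HIT | VC [5, 13]

SEQ = [MISS, L1-HIT, L1-HIT, MISS, VC-HIT, L1-HIT, L1-HIT, L1-HIT, MISS, VC-HIT]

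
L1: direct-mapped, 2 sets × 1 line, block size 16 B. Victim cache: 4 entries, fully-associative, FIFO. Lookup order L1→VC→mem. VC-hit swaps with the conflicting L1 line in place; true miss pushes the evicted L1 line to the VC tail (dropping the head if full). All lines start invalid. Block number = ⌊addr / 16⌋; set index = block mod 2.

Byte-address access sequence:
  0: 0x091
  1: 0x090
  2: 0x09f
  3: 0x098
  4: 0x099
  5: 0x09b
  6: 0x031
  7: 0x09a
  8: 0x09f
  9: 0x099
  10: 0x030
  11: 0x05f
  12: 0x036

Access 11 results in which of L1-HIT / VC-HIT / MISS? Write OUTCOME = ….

0: 0x91 (blk 9, set 1) → MISS  vc=[]
1: 0x90 (blk 9, set 1) → L1-HIT  vc=[]
2: 0x9f (blk 9, set 1) → L1-HIT  vc=[]
3: 0x98 (blk 9, set 1) → L1-HIT  vc=[]
4: 0x99 (blk 9, set 1) → L1-HIT  vc=[]
5: 0x9b (blk 9, set 1) → L1-HIT  vc=[]
6: 0x31 (blk 3, set 1) → MISS  vc=[9]
7: 0x9a (blk 9, set 1) → VC-HIT  vc=[3]
8: 0x9f (blk 9, set 1) → L1-HIT  vc=[3]
9: 0x99 (blk 9, set 1) → L1-HIT  vc=[3]
10: 0x30 (blk 3, set 1) → VC-HIT  vc=[9]
11: 0x5f (blk 5, set 1) → MISS  vc=[9, 3]
12: 0x36 (blk 3, set 1) → VC-HIT  vc=[9, 5]

OUTCOME = MISS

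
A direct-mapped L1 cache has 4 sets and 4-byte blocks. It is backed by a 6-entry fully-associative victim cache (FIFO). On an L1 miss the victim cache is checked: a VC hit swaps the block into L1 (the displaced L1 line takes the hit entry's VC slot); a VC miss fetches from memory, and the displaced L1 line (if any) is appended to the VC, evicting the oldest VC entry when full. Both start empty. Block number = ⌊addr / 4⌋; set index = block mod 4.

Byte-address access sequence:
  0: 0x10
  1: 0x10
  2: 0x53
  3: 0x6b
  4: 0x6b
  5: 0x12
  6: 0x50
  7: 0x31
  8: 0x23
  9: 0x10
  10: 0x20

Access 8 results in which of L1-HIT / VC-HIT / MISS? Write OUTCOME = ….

#0 0x10→b4/s0 MISS; vc=[]
#1 0x10→b4/s0 L1-HIT; vc=[]
#2 0x53→b20/s0 MISS; vc=[4]
#3 0x6b→b26/s2 MISS; vc=[4]
#4 0x6b→b26/s2 L1-HIT; vc=[4]
#5 0x12→b4/s0 VC-HIT; vc=[20]
#6 0x50→b20/s0 VC-HIT; vc=[4]
#7 0x31→b12/s0 MISS; vc=[4,20]
#8 0x23→b8/s0 MISS; vc=[4,20,12]
#9 0x10→b4/s0 VC-HIT; vc=[8,20,12]
#10 0x20→b8/s0 VC-HIT; vc=[4,20,12]

OUTCOME = MISS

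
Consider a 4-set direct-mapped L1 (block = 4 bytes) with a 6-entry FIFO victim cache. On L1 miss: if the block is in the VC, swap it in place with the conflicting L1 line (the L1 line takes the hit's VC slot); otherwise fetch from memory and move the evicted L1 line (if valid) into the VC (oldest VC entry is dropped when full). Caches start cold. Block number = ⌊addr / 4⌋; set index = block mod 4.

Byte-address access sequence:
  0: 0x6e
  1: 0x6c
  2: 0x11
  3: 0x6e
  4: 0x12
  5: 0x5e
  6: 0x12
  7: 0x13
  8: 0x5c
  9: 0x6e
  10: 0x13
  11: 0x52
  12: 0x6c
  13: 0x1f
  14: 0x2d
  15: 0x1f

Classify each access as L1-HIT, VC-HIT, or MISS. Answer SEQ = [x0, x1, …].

0: 0x6e (blk 27, set 3) → MISS  vc=[]
1: 0x6c (blk 27, set 3) → L1-HIT  vc=[]
2: 0x11 (blk 4, set 0) → MISS  vc=[]
3: 0x6e (blk 27, set 3) → L1-HIT  vc=[]
4: 0x12 (blk 4, set 0) → L1-HIT  vc=[]
5: 0x5e (blk 23, set 3) → MISS  vc=[27]
6: 0x12 (blk 4, set 0) → L1-HIT  vc=[27]
7: 0x13 (blk 4, set 0) → L1-HIT  vc=[27]
8: 0x5c (blk 23, set 3) → L1-HIT  vc=[27]
9: 0x6e (blk 27, set 3) → VC-HIT  vc=[23]
10: 0x13 (blk 4, set 0) → L1-HIT  vc=[23]
11: 0x52 (blk 20, set 0) → MISS  vc=[23, 4]
12: 0x6c (blk 27, set 3) → L1-HIT  vc=[23, 4]
13: 0x1f (blk 7, set 3) → MISS  vc=[23, 4, 27]
14: 0x2d (blk 11, set 3) → MISS  vc=[23, 4, 27, 7]
15: 0x1f (blk 7, set 3) → VC-HIT  vc=[23, 4, 27, 11]

SEQ = [MISS, L1-HIT, MISS, L1-HIT, L1-HIT, MISS, L1-HIT, L1-HIT, L1-HIT, VC-HIT, L1-HIT, MISS, L1-HIT, MISS, MISS, VC-HIT]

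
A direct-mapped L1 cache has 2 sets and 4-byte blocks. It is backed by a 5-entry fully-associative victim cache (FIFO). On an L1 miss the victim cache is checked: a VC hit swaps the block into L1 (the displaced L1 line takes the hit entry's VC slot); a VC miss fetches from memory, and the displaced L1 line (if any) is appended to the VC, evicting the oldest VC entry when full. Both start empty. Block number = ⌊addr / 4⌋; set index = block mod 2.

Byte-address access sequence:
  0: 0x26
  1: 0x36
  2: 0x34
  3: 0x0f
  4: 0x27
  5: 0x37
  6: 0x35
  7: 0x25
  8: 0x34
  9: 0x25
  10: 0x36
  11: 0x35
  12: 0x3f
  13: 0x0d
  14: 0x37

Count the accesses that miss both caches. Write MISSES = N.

MISSES = 4

  [0] addr=0x26 blk=9 s=1: MISS | VC []
  [1] addr=0x36 blk=13 s=1: MISS | VC [9]
  [2] addr=0x34 blk=13 s=1: L1-HIT | VC [9]
  [3] addr=0xf blk=3 s=1: MISS | VC [9, 13]
  [4] addr=0x27 blk=9 s=1: VC-HIT | VC [3, 13]
  [5] addr=0x37 blk=13 s=1: VC-HIT | VC [3, 9]
  [6] addr=0x35 blk=13 s=1: L1-HIT | VC [3, 9]
  [7] addr=0x25 blk=9 s=1: VC-HIT | VC [3, 13]
  [8] addr=0x34 blk=13 s=1: VC-HIT | VC [3, 9]
  [9] addr=0x25 blk=9 s=1: VC-HIT | VC [3, 13]
  [10] addr=0x36 blk=13 s=1: VC-HIT | VC [3, 9]
  [11] addr=0x35 blk=13 s=1: L1-HIT | VC [3, 9]
  [12] addr=0x3f blk=15 s=1: MISS | VC [3, 9, 13]
  [13] addr=0xd blk=3 s=1: VC-HIT | VC [15, 9, 13]
  [14] addr=0x37 blk=13 s=1: VC-HIT | VC [15, 9, 3]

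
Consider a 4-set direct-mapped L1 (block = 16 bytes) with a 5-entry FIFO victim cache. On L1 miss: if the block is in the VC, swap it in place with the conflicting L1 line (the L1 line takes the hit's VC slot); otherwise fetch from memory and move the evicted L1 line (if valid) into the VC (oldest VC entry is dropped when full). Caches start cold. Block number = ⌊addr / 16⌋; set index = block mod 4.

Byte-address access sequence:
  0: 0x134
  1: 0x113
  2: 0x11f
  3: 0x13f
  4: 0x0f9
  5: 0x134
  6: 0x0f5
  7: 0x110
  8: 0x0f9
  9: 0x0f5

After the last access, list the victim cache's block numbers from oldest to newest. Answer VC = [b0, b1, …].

VC = [19]

0: 0x134 (blk 19, set 3) → MISS  vc=[]
1: 0x113 (blk 17, set 1) → MISS  vc=[]
2: 0x11f (blk 17, set 1) → L1-HIT  vc=[]
3: 0x13f (blk 19, set 3) → L1-HIT  vc=[]
4: 0xf9 (blk 15, set 3) → MISS  vc=[19]
5: 0x134 (blk 19, set 3) → VC-HIT  vc=[15]
6: 0xf5 (blk 15, set 3) → VC-HIT  vc=[19]
7: 0x110 (blk 17, set 1) → L1-HIT  vc=[19]
8: 0xf9 (blk 15, set 3) → L1-HIT  vc=[19]
9: 0xf5 (blk 15, set 3) → L1-HIT  vc=[19]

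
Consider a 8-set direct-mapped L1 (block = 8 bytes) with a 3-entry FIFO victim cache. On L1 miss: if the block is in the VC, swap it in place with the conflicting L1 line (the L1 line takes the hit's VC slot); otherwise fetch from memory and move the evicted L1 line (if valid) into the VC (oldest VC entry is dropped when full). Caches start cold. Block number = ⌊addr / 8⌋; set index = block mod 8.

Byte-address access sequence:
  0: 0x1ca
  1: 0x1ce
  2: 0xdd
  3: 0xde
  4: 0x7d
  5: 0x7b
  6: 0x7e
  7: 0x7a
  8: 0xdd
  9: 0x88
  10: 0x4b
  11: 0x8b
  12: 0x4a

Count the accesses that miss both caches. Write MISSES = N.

#0 0x1ca→b57/s1 MISS; vc=[]
#1 0x1ce→b57/s1 L1-HIT; vc=[]
#2 0xdd→b27/s3 MISS; vc=[]
#3 0xde→b27/s3 L1-HIT; vc=[]
#4 0x7d→b15/s7 MISS; vc=[]
#5 0x7b→b15/s7 L1-HIT; vc=[]
#6 0x7e→b15/s7 L1-HIT; vc=[]
#7 0x7a→b15/s7 L1-HIT; vc=[]
#8 0xdd→b27/s3 L1-HIT; vc=[]
#9 0x88→b17/s1 MISS; vc=[57]
#10 0x4b→b9/s1 MISS; vc=[57,17]
#11 0x8b→b17/s1 VC-HIT; vc=[57,9]
#12 0x4a→b9/s1 VC-HIT; vc=[57,17]

MISSES = 5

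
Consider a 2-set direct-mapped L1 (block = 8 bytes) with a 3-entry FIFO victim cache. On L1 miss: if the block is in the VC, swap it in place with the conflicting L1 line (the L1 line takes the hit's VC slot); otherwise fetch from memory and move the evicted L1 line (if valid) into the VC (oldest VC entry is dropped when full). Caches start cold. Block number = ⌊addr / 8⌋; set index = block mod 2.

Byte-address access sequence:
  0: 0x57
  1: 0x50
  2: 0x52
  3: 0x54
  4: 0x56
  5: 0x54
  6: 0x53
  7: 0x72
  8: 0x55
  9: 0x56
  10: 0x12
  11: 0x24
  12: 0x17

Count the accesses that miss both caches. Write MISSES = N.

MISSES = 4

#0 0x57→b10/s0 MISS; vc=[]
#1 0x50→b10/s0 L1-HIT; vc=[]
#2 0x52→b10/s0 L1-HIT; vc=[]
#3 0x54→b10/s0 L1-HIT; vc=[]
#4 0x56→b10/s0 L1-HIT; vc=[]
#5 0x54→b10/s0 L1-HIT; vc=[]
#6 0x53→b10/s0 L1-HIT; vc=[]
#7 0x72→b14/s0 MISS; vc=[10]
#8 0x55→b10/s0 VC-HIT; vc=[14]
#9 0x56→b10/s0 L1-HIT; vc=[14]
#10 0x12→b2/s0 MISS; vc=[14,10]
#11 0x24→b4/s0 MISS; vc=[14,10,2]
#12 0x17→b2/s0 VC-HIT; vc=[14,10,4]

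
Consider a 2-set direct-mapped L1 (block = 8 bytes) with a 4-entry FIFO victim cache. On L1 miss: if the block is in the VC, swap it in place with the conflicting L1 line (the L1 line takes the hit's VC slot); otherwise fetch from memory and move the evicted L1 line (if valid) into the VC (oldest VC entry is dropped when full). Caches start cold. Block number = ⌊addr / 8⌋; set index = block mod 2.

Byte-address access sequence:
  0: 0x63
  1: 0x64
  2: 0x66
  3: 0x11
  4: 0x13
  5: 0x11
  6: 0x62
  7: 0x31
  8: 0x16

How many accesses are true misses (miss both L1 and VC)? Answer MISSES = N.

MISSES = 3

  [0] addr=0x63 blk=12 s=0: MISS | VC []
  [1] addr=0x64 blk=12 s=0: L1-HIT | VC []
  [2] addr=0x66 blk=12 s=0: L1-HIT | VC []
  [3] addr=0x11 blk=2 s=0: MISS | VC [12]
  [4] addr=0x13 blk=2 s=0: L1-HIT | VC [12]
  [5] addr=0x11 blk=2 s=0: L1-HIT | VC [12]
  [6] addr=0x62 blk=12 s=0: VC-HIT | VC [2]
  [7] addr=0x31 blk=6 s=0: MISS | VC [2, 12]
  [8] addr=0x16 blk=2 s=0: VC-HIT | VC [6, 12]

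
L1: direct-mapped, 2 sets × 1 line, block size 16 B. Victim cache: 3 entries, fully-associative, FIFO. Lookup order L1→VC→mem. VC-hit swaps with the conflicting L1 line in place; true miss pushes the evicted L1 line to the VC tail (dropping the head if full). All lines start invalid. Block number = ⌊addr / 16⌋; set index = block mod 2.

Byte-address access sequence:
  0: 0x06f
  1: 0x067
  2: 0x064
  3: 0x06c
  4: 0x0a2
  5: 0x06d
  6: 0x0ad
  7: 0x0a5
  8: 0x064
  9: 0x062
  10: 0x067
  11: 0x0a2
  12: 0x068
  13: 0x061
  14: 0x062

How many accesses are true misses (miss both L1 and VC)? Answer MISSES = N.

MISSES = 2

0: 0x6f (blk 6, set 0) → MISS  vc=[]
1: 0x67 (blk 6, set 0) → L1-HIT  vc=[]
2: 0x64 (blk 6, set 0) → L1-HIT  vc=[]
3: 0x6c (blk 6, set 0) → L1-HIT  vc=[]
4: 0xa2 (blk 10, set 0) → MISS  vc=[6]
5: 0x6d (blk 6, set 0) → VC-HIT  vc=[10]
6: 0xad (blk 10, set 0) → VC-HIT  vc=[6]
7: 0xa5 (blk 10, set 0) → L1-HIT  vc=[6]
8: 0x64 (blk 6, set 0) → VC-HIT  vc=[10]
9: 0x62 (blk 6, set 0) → L1-HIT  vc=[10]
10: 0x67 (blk 6, set 0) → L1-HIT  vc=[10]
11: 0xa2 (blk 10, set 0) → VC-HIT  vc=[6]
12: 0x68 (blk 6, set 0) → VC-HIT  vc=[10]
13: 0x61 (blk 6, set 0) → L1-HIT  vc=[10]
14: 0x62 (blk 6, set 0) → L1-HIT  vc=[10]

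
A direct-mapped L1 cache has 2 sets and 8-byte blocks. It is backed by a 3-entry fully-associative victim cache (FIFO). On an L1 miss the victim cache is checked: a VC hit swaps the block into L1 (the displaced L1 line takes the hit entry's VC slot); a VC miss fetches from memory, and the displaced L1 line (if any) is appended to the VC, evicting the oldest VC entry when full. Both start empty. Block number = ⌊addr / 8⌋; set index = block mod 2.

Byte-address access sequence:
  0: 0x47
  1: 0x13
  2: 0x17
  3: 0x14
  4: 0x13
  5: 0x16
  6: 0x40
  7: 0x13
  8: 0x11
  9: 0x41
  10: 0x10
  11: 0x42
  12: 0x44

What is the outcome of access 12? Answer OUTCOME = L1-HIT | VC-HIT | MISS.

#0 0x47→b8/s0 MISS; vc=[]
#1 0x13→b2/s0 MISS; vc=[8]
#2 0x17→b2/s0 L1-HIT; vc=[8]
#3 0x14→b2/s0 L1-HIT; vc=[8]
#4 0x13→b2/s0 L1-HIT; vc=[8]
#5 0x16→b2/s0 L1-HIT; vc=[8]
#6 0x40→b8/s0 VC-HIT; vc=[2]
#7 0x13→b2/s0 VC-HIT; vc=[8]
#8 0x11→b2/s0 L1-HIT; vc=[8]
#9 0x41→b8/s0 VC-HIT; vc=[2]
#10 0x10→b2/s0 VC-HIT; vc=[8]
#11 0x42→b8/s0 VC-HIT; vc=[2]
#12 0x44→b8/s0 L1-HIT; vc=[2]

OUTCOME = L1-HIT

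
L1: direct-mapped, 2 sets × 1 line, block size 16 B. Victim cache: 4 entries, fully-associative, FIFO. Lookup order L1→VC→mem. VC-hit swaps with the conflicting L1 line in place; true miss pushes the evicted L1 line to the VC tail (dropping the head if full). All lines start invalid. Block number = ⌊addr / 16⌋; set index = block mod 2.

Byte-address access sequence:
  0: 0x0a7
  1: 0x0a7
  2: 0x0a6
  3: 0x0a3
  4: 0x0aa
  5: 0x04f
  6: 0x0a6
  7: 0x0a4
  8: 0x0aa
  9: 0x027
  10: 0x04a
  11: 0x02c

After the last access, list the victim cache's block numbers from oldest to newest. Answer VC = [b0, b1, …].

  [0] addr=0xa7 blk=10 s=0: MISS | VC []
  [1] addr=0xa7 blk=10 s=0: L1-HIT | VC []
  [2] addr=0xa6 blk=10 s=0: L1-HIT | VC []
  [3] addr=0xa3 blk=10 s=0: L1-HIT | VC []
  [4] addr=0xaa blk=10 s=0: L1-HIT | VC []
  [5] addr=0x4f blk=4 s=0: MISS | VC [10]
  [6] addr=0xa6 blk=10 s=0: VC-HIT | VC [4]
  [7] addr=0xa4 blk=10 s=0: L1-HIT | VC [4]
  [8] addr=0xaa blk=10 s=0: L1-HIT | VC [4]
  [9] addr=0x27 blk=2 s=0: MISS | VC [4, 10]
  [10] addr=0x4a blk=4 s=0: VC-HIT | VC [2, 10]
  [11] addr=0x2c blk=2 s=0: VC-HIT | VC [4, 10]

VC = [4, 10]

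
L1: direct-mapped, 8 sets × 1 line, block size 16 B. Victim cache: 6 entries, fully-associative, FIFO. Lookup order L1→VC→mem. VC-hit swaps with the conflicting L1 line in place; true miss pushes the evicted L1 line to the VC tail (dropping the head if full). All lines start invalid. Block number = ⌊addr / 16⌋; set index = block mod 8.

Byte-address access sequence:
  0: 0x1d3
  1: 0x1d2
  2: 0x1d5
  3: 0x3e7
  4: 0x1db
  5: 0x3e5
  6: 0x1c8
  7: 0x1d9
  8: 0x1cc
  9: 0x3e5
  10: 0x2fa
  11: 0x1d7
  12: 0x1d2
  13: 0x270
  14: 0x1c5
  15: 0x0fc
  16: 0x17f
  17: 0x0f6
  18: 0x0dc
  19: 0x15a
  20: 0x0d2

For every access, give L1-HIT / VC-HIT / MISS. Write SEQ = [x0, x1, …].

0: 0x1d3 (blk 29, set 5) → MISS  vc=[]
1: 0x1d2 (blk 29, set 5) → L1-HIT  vc=[]
2: 0x1d5 (blk 29, set 5) → L1-HIT  vc=[]
3: 0x3e7 (blk 62, set 6) → MISS  vc=[]
4: 0x1db (blk 29, set 5) → L1-HIT  vc=[]
5: 0x3e5 (blk 62, set 6) → L1-HIT  vc=[]
6: 0x1c8 (blk 28, set 4) → MISS  vc=[]
7: 0x1d9 (blk 29, set 5) → L1-HIT  vc=[]
8: 0x1cc (blk 28, set 4) → L1-HIT  vc=[]
9: 0x3e5 (blk 62, set 6) → L1-HIT  vc=[]
10: 0x2fa (blk 47, set 7) → MISS  vc=[]
11: 0x1d7 (blk 29, set 5) → L1-HIT  vc=[]
12: 0x1d2 (blk 29, set 5) → L1-HIT  vc=[]
13: 0x270 (blk 39, set 7) → MISS  vc=[47]
14: 0x1c5 (blk 28, set 4) → L1-HIT  vc=[47]
15: 0xfc (blk 15, set 7) → MISS  vc=[47, 39]
16: 0x17f (blk 23, set 7) → MISS  vc=[47, 39, 15]
17: 0xf6 (blk 15, set 7) → VC-HIT  vc=[47, 39, 23]
18: 0xdc (blk 13, set 5) → MISS  vc=[47, 39, 23, 29]
19: 0x15a (blk 21, set 5) → MISS  vc=[47, 39, 23, 29, 13]
20: 0xd2 (blk 13, set 5) → VC-HIT  vc=[47, 39, 23, 29, 21]

SEQ = [MISS, L1-HIT, L1-HIT, MISS, L1-HIT, L1-HIT, MISS, L1-HIT, L1-HIT, L1-HIT, MISS, L1-HIT, L1-HIT, MISS, L1-HIT, MISS, MISS, VC-HIT, MISS, MISS, VC-HIT]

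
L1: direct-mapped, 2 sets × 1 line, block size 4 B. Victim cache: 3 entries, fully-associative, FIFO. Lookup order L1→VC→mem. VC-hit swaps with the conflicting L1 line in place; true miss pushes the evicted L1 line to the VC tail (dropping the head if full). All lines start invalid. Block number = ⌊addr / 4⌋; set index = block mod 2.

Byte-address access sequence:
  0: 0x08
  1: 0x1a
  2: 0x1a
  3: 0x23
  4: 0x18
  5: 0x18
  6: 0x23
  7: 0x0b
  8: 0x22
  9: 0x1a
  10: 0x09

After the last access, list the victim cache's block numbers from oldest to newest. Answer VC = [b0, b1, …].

VC = [6, 8]

  [0] addr=0x8 blk=2 s=0: MISS | VC []
  [1] addr=0x1a blk=6 s=0: MISS | VC [2]
  [2] addr=0x1a blk=6 s=0: L1-HIT | VC [2]
  [3] addr=0x23 blk=8 s=0: MISS | VC [2, 6]
  [4] addr=0x18 blk=6 s=0: VC-HIT | VC [2, 8]
  [5] addr=0x18 blk=6 s=0: L1-HIT | VC [2, 8]
  [6] addr=0x23 blk=8 s=0: VC-HIT | VC [2, 6]
  [7] addr=0xb blk=2 s=0: VC-HIT | VC [8, 6]
  [8] addr=0x22 blk=8 s=0: VC-HIT | VC [2, 6]
  [9] addr=0x1a blk=6 s=0: VC-HIT | VC [2, 8]
  [10] addr=0x9 blk=2 s=0: VC-HIT | VC [6, 8]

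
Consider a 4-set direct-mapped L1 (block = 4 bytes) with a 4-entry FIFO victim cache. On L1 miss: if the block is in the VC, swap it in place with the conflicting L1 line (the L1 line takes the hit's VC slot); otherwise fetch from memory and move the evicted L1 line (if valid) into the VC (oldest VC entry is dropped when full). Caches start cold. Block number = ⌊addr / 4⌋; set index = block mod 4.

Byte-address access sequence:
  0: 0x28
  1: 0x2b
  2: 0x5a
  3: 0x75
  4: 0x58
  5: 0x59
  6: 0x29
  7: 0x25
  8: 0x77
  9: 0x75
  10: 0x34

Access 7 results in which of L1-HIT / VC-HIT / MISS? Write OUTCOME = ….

OUTCOME = MISS

#0 0x28→b10/s2 MISS; vc=[]
#1 0x2b→b10/s2 L1-HIT; vc=[]
#2 0x5a→b22/s2 MISS; vc=[10]
#3 0x75→b29/s1 MISS; vc=[10]
#4 0x58→b22/s2 L1-HIT; vc=[10]
#5 0x59→b22/s2 L1-HIT; vc=[10]
#6 0x29→b10/s2 VC-HIT; vc=[22]
#7 0x25→b9/s1 MISS; vc=[22,29]
#8 0x77→b29/s1 VC-HIT; vc=[22,9]
#9 0x75→b29/s1 L1-HIT; vc=[22,9]
#10 0x34→b13/s1 MISS; vc=[22,9,29]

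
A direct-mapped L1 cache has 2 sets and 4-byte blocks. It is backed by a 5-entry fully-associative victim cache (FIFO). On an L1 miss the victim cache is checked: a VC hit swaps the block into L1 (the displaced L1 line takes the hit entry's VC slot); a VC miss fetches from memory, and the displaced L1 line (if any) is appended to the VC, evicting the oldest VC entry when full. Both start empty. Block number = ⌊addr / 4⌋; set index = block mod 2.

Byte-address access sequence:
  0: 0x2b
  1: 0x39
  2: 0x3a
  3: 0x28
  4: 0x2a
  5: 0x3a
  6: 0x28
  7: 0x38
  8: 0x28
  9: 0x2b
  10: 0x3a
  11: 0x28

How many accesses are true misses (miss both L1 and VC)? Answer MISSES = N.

#0 0x2b→b10/s0 MISS; vc=[]
#1 0x39→b14/s0 MISS; vc=[10]
#2 0x3a→b14/s0 L1-HIT; vc=[10]
#3 0x28→b10/s0 VC-HIT; vc=[14]
#4 0x2a→b10/s0 L1-HIT; vc=[14]
#5 0x3a→b14/s0 VC-HIT; vc=[10]
#6 0x28→b10/s0 VC-HIT; vc=[14]
#7 0x38→b14/s0 VC-HIT; vc=[10]
#8 0x28→b10/s0 VC-HIT; vc=[14]
#9 0x2b→b10/s0 L1-HIT; vc=[14]
#10 0x3a→b14/s0 VC-HIT; vc=[10]
#11 0x28→b10/s0 VC-HIT; vc=[14]

MISSES = 2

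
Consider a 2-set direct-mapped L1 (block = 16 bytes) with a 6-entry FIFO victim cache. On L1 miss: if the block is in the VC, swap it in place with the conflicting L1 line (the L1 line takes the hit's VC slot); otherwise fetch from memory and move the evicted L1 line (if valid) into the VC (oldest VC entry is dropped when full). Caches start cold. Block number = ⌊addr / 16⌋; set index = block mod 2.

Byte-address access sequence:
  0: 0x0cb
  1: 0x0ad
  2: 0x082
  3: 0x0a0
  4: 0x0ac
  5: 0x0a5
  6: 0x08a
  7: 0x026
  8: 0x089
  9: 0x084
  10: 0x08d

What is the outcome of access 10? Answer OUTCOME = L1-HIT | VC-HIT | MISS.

  [0] addr=0xcb blk=12 s=0: MISS | VC []
  [1] addr=0xad blk=10 s=0: MISS | VC [12]
  [2] addr=0x82 blk=8 s=0: MISS | VC [12, 10]
  [3] addr=0xa0 blk=10 s=0: VC-HIT | VC [12, 8]
  [4] addr=0xac blk=10 s=0: L1-HIT | VC [12, 8]
  [5] addr=0xa5 blk=10 s=0: L1-HIT | VC [12, 8]
  [6] addr=0x8a blk=8 s=0: VC-HIT | VC [12, 10]
  [7] addr=0x26 blk=2 s=0: MISS | VC [12, 10, 8]
  [8] addr=0x89 blk=8 s=0: VC-HIT | VC [12, 10, 2]
  [9] addr=0x84 blk=8 s=0: L1-HIT | VC [12, 10, 2]
  [10] addr=0x8d blk=8 s=0: L1-HIT | VC [12, 10, 2]

OUTCOME = L1-HIT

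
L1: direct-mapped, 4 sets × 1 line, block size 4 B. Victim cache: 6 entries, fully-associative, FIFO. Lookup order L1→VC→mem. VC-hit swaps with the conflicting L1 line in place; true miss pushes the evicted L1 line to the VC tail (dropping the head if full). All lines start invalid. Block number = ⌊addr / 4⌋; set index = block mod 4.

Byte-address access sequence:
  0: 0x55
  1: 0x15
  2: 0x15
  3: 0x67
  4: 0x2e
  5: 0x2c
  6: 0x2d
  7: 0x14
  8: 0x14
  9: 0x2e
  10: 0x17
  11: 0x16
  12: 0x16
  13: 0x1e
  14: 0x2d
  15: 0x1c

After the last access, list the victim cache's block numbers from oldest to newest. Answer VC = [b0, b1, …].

  [0] addr=0x55 blk=21 s=1: MISS | VC []
  [1] addr=0x15 blk=5 s=1: MISS | VC [21]
  [2] addr=0x15 blk=5 s=1: L1-HIT | VC [21]
  [3] addr=0x67 blk=25 s=1: MISS | VC [21, 5]
  [4] addr=0x2e blk=11 s=3: MISS | VC [21, 5]
  [5] addr=0x2c blk=11 s=3: L1-HIT | VC [21, 5]
  [6] addr=0x2d blk=11 s=3: L1-HIT | VC [21, 5]
  [7] addr=0x14 blk=5 s=1: VC-HIT | VC [21, 25]
  [8] addr=0x14 blk=5 s=1: L1-HIT | VC [21, 25]
  [9] addr=0x2e blk=11 s=3: L1-HIT | VC [21, 25]
  [10] addr=0x17 blk=5 s=1: L1-HIT | VC [21, 25]
  [11] addr=0x16 blk=5 s=1: L1-HIT | VC [21, 25]
  [12] addr=0x16 blk=5 s=1: L1-HIT | VC [21, 25]
  [13] addr=0x1e blk=7 s=3: MISS | VC [21, 25, 11]
  [14] addr=0x2d blk=11 s=3: VC-HIT | VC [21, 25, 7]
  [15] addr=0x1c blk=7 s=3: VC-HIT | VC [21, 25, 11]

VC = [21, 25, 11]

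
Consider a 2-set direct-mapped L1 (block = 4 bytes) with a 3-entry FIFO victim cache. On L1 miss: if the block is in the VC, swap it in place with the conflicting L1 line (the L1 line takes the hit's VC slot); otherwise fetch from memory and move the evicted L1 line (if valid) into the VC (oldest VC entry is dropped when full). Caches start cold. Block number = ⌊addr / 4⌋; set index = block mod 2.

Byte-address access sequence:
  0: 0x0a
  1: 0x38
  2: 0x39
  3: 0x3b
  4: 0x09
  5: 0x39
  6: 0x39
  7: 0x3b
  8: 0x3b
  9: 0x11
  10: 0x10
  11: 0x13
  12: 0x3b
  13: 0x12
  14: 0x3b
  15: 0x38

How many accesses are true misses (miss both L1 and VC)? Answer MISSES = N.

0: 0xa (blk 2, set 0) → MISS  vc=[]
1: 0x38 (blk 14, set 0) → MISS  vc=[2]
2: 0x39 (blk 14, set 0) → L1-HIT  vc=[2]
3: 0x3b (blk 14, set 0) → L1-HIT  vc=[2]
4: 0x9 (blk 2, set 0) → VC-HIT  vc=[14]
5: 0x39 (blk 14, set 0) → VC-HIT  vc=[2]
6: 0x39 (blk 14, set 0) → L1-HIT  vc=[2]
7: 0x3b (blk 14, set 0) → L1-HIT  vc=[2]
8: 0x3b (blk 14, set 0) → L1-HIT  vc=[2]
9: 0x11 (blk 4, set 0) → MISS  vc=[2, 14]
10: 0x10 (blk 4, set 0) → L1-HIT  vc=[2, 14]
11: 0x13 (blk 4, set 0) → L1-HIT  vc=[2, 14]
12: 0x3b (blk 14, set 0) → VC-HIT  vc=[2, 4]
13: 0x12 (blk 4, set 0) → VC-HIT  vc=[2, 14]
14: 0x3b (blk 14, set 0) → VC-HIT  vc=[2, 4]
15: 0x38 (blk 14, set 0) → L1-HIT  vc=[2, 4]

MISSES = 3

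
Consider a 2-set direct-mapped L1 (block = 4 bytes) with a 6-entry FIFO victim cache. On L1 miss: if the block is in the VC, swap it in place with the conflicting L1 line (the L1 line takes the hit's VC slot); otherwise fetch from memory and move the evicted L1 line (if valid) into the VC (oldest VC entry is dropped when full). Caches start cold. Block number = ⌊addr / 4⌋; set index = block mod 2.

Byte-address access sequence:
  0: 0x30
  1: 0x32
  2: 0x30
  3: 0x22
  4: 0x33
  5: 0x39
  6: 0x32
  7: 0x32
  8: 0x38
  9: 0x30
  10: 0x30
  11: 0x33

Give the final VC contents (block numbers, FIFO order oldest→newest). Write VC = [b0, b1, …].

VC = [8, 14]

#0 0x30→b12/s0 MISS; vc=[]
#1 0x32→b12/s0 L1-HIT; vc=[]
#2 0x30→b12/s0 L1-HIT; vc=[]
#3 0x22→b8/s0 MISS; vc=[12]
#4 0x33→b12/s0 VC-HIT; vc=[8]
#5 0x39→b14/s0 MISS; vc=[8,12]
#6 0x32→b12/s0 VC-HIT; vc=[8,14]
#7 0x32→b12/s0 L1-HIT; vc=[8,14]
#8 0x38→b14/s0 VC-HIT; vc=[8,12]
#9 0x30→b12/s0 VC-HIT; vc=[8,14]
#10 0x30→b12/s0 L1-HIT; vc=[8,14]
#11 0x33→b12/s0 L1-HIT; vc=[8,14]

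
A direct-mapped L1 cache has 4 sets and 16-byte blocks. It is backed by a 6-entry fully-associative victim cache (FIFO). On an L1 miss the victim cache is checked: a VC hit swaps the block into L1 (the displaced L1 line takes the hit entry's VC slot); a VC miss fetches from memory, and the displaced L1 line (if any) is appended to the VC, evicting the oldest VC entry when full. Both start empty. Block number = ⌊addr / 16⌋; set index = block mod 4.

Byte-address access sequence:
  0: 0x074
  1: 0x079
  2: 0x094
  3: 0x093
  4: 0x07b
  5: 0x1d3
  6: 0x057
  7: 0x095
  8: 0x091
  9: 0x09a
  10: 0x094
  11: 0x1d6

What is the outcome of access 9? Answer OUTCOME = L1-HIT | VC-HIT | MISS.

0: 0x74 (blk 7, set 3) → MISS  vc=[]
1: 0x79 (blk 7, set 3) → L1-HIT  vc=[]
2: 0x94 (blk 9, set 1) → MISS  vc=[]
3: 0x93 (blk 9, set 1) → L1-HIT  vc=[]
4: 0x7b (blk 7, set 3) → L1-HIT  vc=[]
5: 0x1d3 (blk 29, set 1) → MISS  vc=[9]
6: 0x57 (blk 5, set 1) → MISS  vc=[9, 29]
7: 0x95 (blk 9, set 1) → VC-HIT  vc=[5, 29]
8: 0x91 (blk 9, set 1) → L1-HIT  vc=[5, 29]
9: 0x9a (blk 9, set 1) → L1-HIT  vc=[5, 29]
10: 0x94 (blk 9, set 1) → L1-HIT  vc=[5, 29]
11: 0x1d6 (blk 29, set 1) → VC-HIT  vc=[5, 9]

OUTCOME = L1-HIT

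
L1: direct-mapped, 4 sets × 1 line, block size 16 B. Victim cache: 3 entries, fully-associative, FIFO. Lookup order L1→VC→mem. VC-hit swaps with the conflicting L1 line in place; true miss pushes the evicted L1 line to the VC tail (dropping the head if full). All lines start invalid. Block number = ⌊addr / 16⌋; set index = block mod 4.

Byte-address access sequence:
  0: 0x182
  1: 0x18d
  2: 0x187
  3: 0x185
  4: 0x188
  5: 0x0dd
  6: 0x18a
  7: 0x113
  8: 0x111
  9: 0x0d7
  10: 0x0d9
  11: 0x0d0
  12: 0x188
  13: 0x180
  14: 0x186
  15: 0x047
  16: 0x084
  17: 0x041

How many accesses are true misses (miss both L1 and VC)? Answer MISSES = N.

#0 0x182→b24/s0 MISS; vc=[]
#1 0x18d→b24/s0 L1-HIT; vc=[]
#2 0x187→b24/s0 L1-HIT; vc=[]
#3 0x185→b24/s0 L1-HIT; vc=[]
#4 0x188→b24/s0 L1-HIT; vc=[]
#5 0xdd→b13/s1 MISS; vc=[]
#6 0x18a→b24/s0 L1-HIT; vc=[]
#7 0x113→b17/s1 MISS; vc=[13]
#8 0x111→b17/s1 L1-HIT; vc=[13]
#9 0xd7→b13/s1 VC-HIT; vc=[17]
#10 0xd9→b13/s1 L1-HIT; vc=[17]
#11 0xd0→b13/s1 L1-HIT; vc=[17]
#12 0x188→b24/s0 L1-HIT; vc=[17]
#13 0x180→b24/s0 L1-HIT; vc=[17]
#14 0x186→b24/s0 L1-HIT; vc=[17]
#15 0x47→b4/s0 MISS; vc=[17,24]
#16 0x84→b8/s0 MISS; vc=[17,24,4]
#17 0x41→b4/s0 VC-HIT; vc=[17,24,8]

MISSES = 5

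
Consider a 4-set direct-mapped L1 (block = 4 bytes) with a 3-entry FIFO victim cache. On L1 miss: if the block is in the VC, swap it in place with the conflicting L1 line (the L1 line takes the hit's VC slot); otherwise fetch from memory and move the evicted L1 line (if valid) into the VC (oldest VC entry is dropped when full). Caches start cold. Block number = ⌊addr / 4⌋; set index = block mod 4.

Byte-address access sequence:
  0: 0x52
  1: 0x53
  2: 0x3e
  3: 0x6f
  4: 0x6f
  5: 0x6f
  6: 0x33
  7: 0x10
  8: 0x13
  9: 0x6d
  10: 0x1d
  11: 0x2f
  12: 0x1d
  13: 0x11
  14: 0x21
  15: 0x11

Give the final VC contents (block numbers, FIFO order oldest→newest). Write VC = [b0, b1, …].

#0 0x52→b20/s0 MISS; vc=[]
#1 0x53→b20/s0 L1-HIT; vc=[]
#2 0x3e→b15/s3 MISS; vc=[]
#3 0x6f→b27/s3 MISS; vc=[15]
#4 0x6f→b27/s3 L1-HIT; vc=[15]
#5 0x6f→b27/s3 L1-HIT; vc=[15]
#6 0x33→b12/s0 MISS; vc=[15,20]
#7 0x10→b4/s0 MISS; vc=[15,20,12]
#8 0x13→b4/s0 L1-HIT; vc=[15,20,12]
#9 0x6d→b27/s3 L1-HIT; vc=[15,20,12]
#10 0x1d→b7/s3 MISS; vc=[20,12,27]
#11 0x2f→b11/s3 MISS; vc=[12,27,7]
#12 0x1d→b7/s3 VC-HIT; vc=[12,27,11]
#13 0x11→b4/s0 L1-HIT; vc=[12,27,11]
#14 0x21→b8/s0 MISS; vc=[27,11,4]
#15 0x11→b4/s0 VC-HIT; vc=[27,11,8]

VC = [27, 11, 8]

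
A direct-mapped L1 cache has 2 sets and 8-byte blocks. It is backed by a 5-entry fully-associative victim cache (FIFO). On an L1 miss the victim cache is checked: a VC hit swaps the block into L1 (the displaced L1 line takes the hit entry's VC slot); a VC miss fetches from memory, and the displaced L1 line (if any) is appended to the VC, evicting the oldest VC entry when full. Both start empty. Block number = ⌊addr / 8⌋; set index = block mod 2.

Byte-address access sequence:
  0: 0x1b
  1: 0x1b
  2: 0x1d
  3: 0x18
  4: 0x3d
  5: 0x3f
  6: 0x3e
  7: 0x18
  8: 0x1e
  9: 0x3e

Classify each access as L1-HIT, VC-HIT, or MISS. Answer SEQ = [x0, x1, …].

  [0] addr=0x1b blk=3 s=1: MISS | VC []
  [1] addr=0x1b blk=3 s=1: L1-HIT | VC []
  [2] addr=0x1d blk=3 s=1: L1-HIT | VC []
  [3] addr=0x18 blk=3 s=1: L1-HIT | VC []
  [4] addr=0x3d blk=7 s=1: MISS | VC [3]
  [5] addr=0x3f blk=7 s=1: L1-HIT | VC [3]
  [6] addr=0x3e blk=7 s=1: L1-HIT | VC [3]
  [7] addr=0x18 blk=3 s=1: VC-HIT | VC [7]
  [8] addr=0x1e blk=3 s=1: L1-HIT | VC [7]
  [9] addr=0x3e blk=7 s=1: VC-HIT | VC [3]

SEQ = [MISS, L1-HIT, L1-HIT, L1-HIT, MISS, L1-HIT, L1-HIT, VC-HIT, L1-HIT, VC-HIT]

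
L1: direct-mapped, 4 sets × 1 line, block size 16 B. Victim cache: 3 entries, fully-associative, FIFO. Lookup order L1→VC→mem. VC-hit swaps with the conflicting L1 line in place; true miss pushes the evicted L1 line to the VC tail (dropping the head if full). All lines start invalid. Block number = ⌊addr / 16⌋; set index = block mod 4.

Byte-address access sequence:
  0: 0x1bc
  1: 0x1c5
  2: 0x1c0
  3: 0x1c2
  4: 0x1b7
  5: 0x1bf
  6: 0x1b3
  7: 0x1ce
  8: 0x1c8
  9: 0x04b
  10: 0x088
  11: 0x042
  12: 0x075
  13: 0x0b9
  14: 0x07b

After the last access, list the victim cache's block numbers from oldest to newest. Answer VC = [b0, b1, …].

VC = [8, 27, 11]

#0 0x1bc→b27/s3 MISS; vc=[]
#1 0x1c5→b28/s0 MISS; vc=[]
#2 0x1c0→b28/s0 L1-HIT; vc=[]
#3 0x1c2→b28/s0 L1-HIT; vc=[]
#4 0x1b7→b27/s3 L1-HIT; vc=[]
#5 0x1bf→b27/s3 L1-HIT; vc=[]
#6 0x1b3→b27/s3 L1-HIT; vc=[]
#7 0x1ce→b28/s0 L1-HIT; vc=[]
#8 0x1c8→b28/s0 L1-HIT; vc=[]
#9 0x4b→b4/s0 MISS; vc=[28]
#10 0x88→b8/s0 MISS; vc=[28,4]
#11 0x42→b4/s0 VC-HIT; vc=[28,8]
#12 0x75→b7/s3 MISS; vc=[28,8,27]
#13 0xb9→b11/s3 MISS; vc=[8,27,7]
#14 0x7b→b7/s3 VC-HIT; vc=[8,27,11]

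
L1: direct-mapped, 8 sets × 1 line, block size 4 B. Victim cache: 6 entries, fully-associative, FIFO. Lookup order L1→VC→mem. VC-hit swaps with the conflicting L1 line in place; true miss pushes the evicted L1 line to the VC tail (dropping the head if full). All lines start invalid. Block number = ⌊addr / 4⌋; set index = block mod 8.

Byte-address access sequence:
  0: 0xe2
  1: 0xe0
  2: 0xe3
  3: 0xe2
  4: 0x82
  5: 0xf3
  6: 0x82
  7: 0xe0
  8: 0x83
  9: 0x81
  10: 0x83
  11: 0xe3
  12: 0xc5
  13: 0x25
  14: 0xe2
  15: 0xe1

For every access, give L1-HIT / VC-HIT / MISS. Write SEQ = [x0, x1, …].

SEQ = [MISS, L1-HIT, L1-HIT, L1-HIT, MISS, MISS, L1-HIT, VC-HIT, VC-HIT, L1-HIT, L1-HIT, VC-HIT, MISS, MISS, L1-HIT, L1-HIT]

  [0] addr=0xe2 blk=56 s=0: MISS | VC []
  [1] addr=0xe0 blk=56 s=0: L1-HIT | VC []
  [2] addr=0xe3 blk=56 s=0: L1-HIT | VC []
  [3] addr=0xe2 blk=56 s=0: L1-HIT | VC []
  [4] addr=0x82 blk=32 s=0: MISS | VC [56]
  [5] addr=0xf3 blk=60 s=4: MISS | VC [56]
  [6] addr=0x82 blk=32 s=0: L1-HIT | VC [56]
  [7] addr=0xe0 blk=56 s=0: VC-HIT | VC [32]
  [8] addr=0x83 blk=32 s=0: VC-HIT | VC [56]
  [9] addr=0x81 blk=32 s=0: L1-HIT | VC [56]
  [10] addr=0x83 blk=32 s=0: L1-HIT | VC [56]
  [11] addr=0xe3 blk=56 s=0: VC-HIT | VC [32]
  [12] addr=0xc5 blk=49 s=1: MISS | VC [32]
  [13] addr=0x25 blk=9 s=1: MISS | VC [32, 49]
  [14] addr=0xe2 blk=56 s=0: L1-HIT | VC [32, 49]
  [15] addr=0xe1 blk=56 s=0: L1-HIT | VC [32, 49]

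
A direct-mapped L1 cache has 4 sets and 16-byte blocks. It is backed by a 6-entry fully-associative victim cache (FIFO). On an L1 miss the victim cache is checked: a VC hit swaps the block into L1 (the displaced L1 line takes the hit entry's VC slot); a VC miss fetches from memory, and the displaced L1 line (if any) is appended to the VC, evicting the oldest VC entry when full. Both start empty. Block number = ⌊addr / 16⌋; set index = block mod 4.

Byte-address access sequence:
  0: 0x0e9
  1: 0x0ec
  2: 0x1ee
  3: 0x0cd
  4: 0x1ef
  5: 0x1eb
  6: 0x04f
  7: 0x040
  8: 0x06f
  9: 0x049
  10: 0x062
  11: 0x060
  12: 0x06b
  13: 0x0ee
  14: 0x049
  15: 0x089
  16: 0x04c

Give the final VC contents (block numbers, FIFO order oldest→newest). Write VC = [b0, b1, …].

VC = [6, 12, 30, 8]

0: 0xe9 (blk 14, set 2) → MISS  vc=[]
1: 0xec (blk 14, set 2) → L1-HIT  vc=[]
2: 0x1ee (blk 30, set 2) → MISS  vc=[14]
3: 0xcd (blk 12, set 0) → MISS  vc=[14]
4: 0x1ef (blk 30, set 2) → L1-HIT  vc=[14]
5: 0x1eb (blk 30, set 2) → L1-HIT  vc=[14]
6: 0x4f (blk 4, set 0) → MISS  vc=[14, 12]
7: 0x40 (blk 4, set 0) → L1-HIT  vc=[14, 12]
8: 0x6f (blk 6, set 2) → MISS  vc=[14, 12, 30]
9: 0x49 (blk 4, set 0) → L1-HIT  vc=[14, 12, 30]
10: 0x62 (blk 6, set 2) → L1-HIT  vc=[14, 12, 30]
11: 0x60 (blk 6, set 2) → L1-HIT  vc=[14, 12, 30]
12: 0x6b (blk 6, set 2) → L1-HIT  vc=[14, 12, 30]
13: 0xee (blk 14, set 2) → VC-HIT  vc=[6, 12, 30]
14: 0x49 (blk 4, set 0) → L1-HIT  vc=[6, 12, 30]
15: 0x89 (blk 8, set 0) → MISS  vc=[6, 12, 30, 4]
16: 0x4c (blk 4, set 0) → VC-HIT  vc=[6, 12, 30, 8]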